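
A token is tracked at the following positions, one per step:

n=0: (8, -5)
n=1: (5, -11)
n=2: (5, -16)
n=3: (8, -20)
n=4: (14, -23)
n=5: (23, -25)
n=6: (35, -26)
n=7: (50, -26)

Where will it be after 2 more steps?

(89, -23)

Taking differences between consecutive positions: (-3, -6), (+0, -5), (+3, -4), (+6, -3), (+9, -2), (+12, -1), (+15, +0). These grow by (+3, +1) each step.
step 8: (50, -26) + (+18, +1) → (68, -25)
step 9: (68, -25) + (+21, +2) → (89, -23)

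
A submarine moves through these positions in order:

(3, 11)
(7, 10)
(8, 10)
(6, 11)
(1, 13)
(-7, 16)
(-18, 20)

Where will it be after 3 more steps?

(-69, 38)

Successive displacements: (+4, -1), (+1, +0), (-2, +1), (-5, +2), (-8, +3), (-11, +4) — each changes by (-3, +1).
step 7: (-18, 20) + (-14, +5) → (-32, 25)
step 8: (-32, 25) + (-17, +6) → (-49, 31)
step 9: (-49, 31) + (-20, +7) → (-69, 38)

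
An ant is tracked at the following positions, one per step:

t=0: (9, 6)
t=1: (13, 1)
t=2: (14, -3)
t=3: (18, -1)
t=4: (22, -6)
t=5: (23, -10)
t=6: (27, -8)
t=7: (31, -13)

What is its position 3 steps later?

Differencing gives (+4, -5), (+1, -4), (+4, +2), (+4, -5), (+1, -4), (+4, +2), (+4, -5). This is the pattern (+4, -5), (+1, -4), (+4, +2) repeated.
step 8: apply (+1, -4) → (32, -17)
step 9: apply (+4, +2) → (36, -15)
step 10: apply (+4, -5) → (40, -20)

(40, -20)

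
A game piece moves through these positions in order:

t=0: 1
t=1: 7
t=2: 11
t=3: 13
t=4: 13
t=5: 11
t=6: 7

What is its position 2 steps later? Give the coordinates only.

Taking differences between consecutive positions: +6, +4, +2, +0, -2, -4. These grow by -2 each step.
step 7: 7 − 6 → 1
step 8: 1 − 8 → -7

-7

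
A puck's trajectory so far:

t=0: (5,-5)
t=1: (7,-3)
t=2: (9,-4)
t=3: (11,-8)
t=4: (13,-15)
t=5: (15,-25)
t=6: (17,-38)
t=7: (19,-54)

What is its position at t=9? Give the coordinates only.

(23,-95)

Taking differences between consecutive positions: (+2,+2), (+2,-1), (+2,-4), (+2,-7), (+2,-10), (+2,-13), (+2,-16). These grow by (+0,-3) each step.
step 8: (19,-54) + (+2,-19) → (21,-73)
step 9: (21,-73) + (+2,-22) → (23,-95)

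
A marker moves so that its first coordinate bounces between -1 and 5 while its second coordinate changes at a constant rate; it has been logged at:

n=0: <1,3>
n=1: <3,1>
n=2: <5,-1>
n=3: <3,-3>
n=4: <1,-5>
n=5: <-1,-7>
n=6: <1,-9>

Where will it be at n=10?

The first coordinate travels 2 per step and bounces off the walls at -1 and 5.
  step 7: 1 → 3
  step 8: 3 → 5
  step 9: 5 → 3
  step 10: 3 → 1
The second coordinate changes by -2 each step: at step 10 it is -17.

<1,-17>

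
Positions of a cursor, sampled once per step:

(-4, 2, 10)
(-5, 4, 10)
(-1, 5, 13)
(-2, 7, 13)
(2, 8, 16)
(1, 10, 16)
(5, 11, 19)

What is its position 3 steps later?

(7, 16, 22)

Differencing gives (-1, +2, +0), (+4, +1, +3), (-1, +2, +0), (+4, +1, +3), (-1, +2, +0), (+4, +1, +3). This is the pattern (-1, +2, +0), (+4, +1, +3) repeated.
step 7: apply (-1, +2, +0) → (4, 13, 19)
step 8: apply (+4, +1, +3) → (8, 14, 22)
step 9: apply (-1, +2, +0) → (7, 16, 22)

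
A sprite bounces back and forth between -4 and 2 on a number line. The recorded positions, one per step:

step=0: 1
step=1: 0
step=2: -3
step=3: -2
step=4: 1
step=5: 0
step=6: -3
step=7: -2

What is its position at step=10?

The value travels 3 per step and bounces off the walls at -4 and 2.
  step 8: -2 → 1
  step 9: 1 → 0
  step 10: 0 → -3

-3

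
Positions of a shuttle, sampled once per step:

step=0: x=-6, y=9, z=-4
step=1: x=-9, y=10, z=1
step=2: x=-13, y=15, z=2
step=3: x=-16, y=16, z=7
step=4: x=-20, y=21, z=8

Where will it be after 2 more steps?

x=-27, y=27, z=14

Differencing gives (-3, +1, +5), (-4, +5, +1), (-3, +1, +5), (-4, +5, +1). This is the pattern (-3, +1, +5), (-4, +5, +1) repeated.
step 5: apply (-3, +1, +5) → x=-23, y=22, z=13
step 6: apply (-4, +5, +1) → x=-27, y=27, z=14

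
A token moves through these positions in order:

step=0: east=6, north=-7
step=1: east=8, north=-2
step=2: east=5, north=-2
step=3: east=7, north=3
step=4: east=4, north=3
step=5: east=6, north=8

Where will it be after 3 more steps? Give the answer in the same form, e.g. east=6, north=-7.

east=2, north=13

The moves between consecutive positions are (+2, +5), (-3, +0), (+2, +5), (-3, +0), (+2, +5); they repeat the 2-cycle [(+2, +5), (-3, +0)].
step 6: apply (-3, +0) → east=3, north=8
step 7: apply (+2, +5) → east=5, north=13
step 8: apply (-3, +0) → east=2, north=13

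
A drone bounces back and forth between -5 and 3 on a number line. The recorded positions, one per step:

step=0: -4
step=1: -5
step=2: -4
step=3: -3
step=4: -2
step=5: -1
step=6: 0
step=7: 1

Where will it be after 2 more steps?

The value travels 1 per step and bounces off the walls at -5 and 3.
  step 8: 1 → 2
  step 9: 2 → 3

3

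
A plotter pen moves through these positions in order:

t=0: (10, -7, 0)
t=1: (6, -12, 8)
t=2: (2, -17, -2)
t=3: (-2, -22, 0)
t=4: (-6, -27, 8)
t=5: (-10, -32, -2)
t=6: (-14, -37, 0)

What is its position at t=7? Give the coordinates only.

(-18, -42, 8)

The first coordinate changes by -4 each step, so at step 7 it is 10 + 7·(-4) = -18.
The second coordinate changes by -5 each step, so at step 7 it is -7 + 7·(-5) = -42.
The third coordinate repeats the cycle [0, 8, -2] with period 3; step 7 mod 3 = 1, giving 8.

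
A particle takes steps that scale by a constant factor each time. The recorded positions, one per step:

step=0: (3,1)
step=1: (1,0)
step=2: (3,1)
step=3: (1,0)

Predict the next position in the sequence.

The jumps are (-2,-1), (+2,+1), (-2,-1) — a geometric progression with ratio -1.
step 4: (1,0) + (+2,+1) → (3,1)

(3,1)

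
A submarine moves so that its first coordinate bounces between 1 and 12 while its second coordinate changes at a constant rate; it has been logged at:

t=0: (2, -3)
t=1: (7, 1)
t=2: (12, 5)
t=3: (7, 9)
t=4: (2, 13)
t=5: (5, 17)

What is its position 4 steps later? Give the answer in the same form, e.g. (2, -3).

The first coordinate travels 5 per step and bounces off the walls at 1 and 12.
  step 6: 5 → 10
  step 7: 10 → 9
  step 8: 9 → 4
  step 9: 4 → 3
The second coordinate changes by +4 each step: at step 9 it is 33.

(3, 33)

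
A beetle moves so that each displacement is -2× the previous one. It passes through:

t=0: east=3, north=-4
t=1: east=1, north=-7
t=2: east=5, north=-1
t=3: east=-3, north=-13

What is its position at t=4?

east=13, north=11

Consecutive displacements (-2, -3), (+4, +6), (-8, -12) scale by a factor of -2 each step.
step 4: east=-3, north=-13 + (+16, +24) → east=13, north=11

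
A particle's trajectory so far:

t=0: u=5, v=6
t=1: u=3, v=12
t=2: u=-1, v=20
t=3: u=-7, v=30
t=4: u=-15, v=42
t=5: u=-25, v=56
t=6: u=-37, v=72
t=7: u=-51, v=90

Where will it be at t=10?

u=-105, v=156

First differences are (-2, +6), (-4, +8), (-6, +10), (-8, +12), (-10, +14), (-12, +16), (-14, +18); their common second difference is (-2, +2) (constant acceleration).
step 8: u=-51, v=90 + (-16, +20) → u=-67, v=110
step 9: u=-67, v=110 + (-18, +22) → u=-85, v=132
step 10: u=-85, v=132 + (-20, +24) → u=-105, v=156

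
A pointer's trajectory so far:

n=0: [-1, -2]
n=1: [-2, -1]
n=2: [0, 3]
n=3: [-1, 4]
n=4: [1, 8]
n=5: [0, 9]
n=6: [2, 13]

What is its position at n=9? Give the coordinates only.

Step-to-step displacements: [-1, +1], [+2, +4], [-1, +1], [+2, +4], [-1, +1], [+2, +4] — a repeating cycle of length 2.
step 7: apply [-1, +1] → [1, 14]
step 8: apply [+2, +4] → [3, 18]
step 9: apply [-1, +1] → [2, 19]

[2, 19]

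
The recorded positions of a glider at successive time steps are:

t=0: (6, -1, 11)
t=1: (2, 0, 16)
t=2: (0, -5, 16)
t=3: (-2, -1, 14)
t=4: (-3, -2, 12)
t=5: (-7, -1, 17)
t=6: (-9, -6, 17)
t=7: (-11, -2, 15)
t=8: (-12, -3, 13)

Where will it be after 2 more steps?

(-18, -7, 18)

Step-to-step displacements: (-4, +1, +5), (-2, -5, +0), (-2, +4, -2), (-1, -1, -2), (-4, +1, +5), (-2, -5, +0), (-2, +4, -2), (-1, -1, -2) — a repeating cycle of length 4.
step 9: apply (-4, +1, +5) → (-16, -2, 18)
step 10: apply (-2, -5, +0) → (-18, -7, 18)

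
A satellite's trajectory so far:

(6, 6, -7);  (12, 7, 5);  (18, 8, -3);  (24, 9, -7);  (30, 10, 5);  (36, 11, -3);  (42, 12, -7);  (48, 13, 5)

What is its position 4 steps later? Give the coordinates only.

The first coordinate changes by +6 each step, so at step 11 it is 6 + 11·(6) = 72.
The second coordinate changes by +1 each step, so at step 11 it is 6 + 11·(1) = 17.
The third coordinate repeats the cycle [-7, 5, -3] with period 3; step 11 mod 3 = 2, giving -3.

(72, 17, -3)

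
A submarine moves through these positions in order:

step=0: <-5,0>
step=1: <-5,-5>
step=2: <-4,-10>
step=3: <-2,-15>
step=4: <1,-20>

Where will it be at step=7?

First differences are <+0,-5>, <+1,-5>, <+2,-5>, <+3,-5>; their common second difference is <+1,+0> (constant acceleration).
step 5: <1,-20> + <+4,-5> → <5,-25>
step 6: <5,-25> + <+5,-5> → <10,-30>
step 7: <10,-30> + <+6,-5> → <16,-35>

<16,-35>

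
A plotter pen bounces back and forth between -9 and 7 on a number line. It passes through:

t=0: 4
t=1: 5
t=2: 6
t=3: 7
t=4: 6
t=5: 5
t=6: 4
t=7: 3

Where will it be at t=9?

1

The value travels 1 per step and bounces off the walls at -9 and 7.
  step 8: 3 → 2
  step 9: 2 → 1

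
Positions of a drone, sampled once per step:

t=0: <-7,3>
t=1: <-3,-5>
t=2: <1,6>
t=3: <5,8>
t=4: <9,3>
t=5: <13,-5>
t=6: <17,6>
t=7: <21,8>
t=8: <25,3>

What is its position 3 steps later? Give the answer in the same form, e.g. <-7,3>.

<37,8>

The first coordinate changes by +4 each step, so at step 11 it is -7 + 11·(4) = 37.
The second coordinate repeats the cycle [3, -5, 6, 8] with period 4; step 11 mod 4 = 3, giving 8.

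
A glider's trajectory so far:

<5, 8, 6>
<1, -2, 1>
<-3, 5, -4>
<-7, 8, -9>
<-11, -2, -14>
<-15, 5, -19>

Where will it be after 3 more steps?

The first coordinate changes by -4 each step, so at step 8 it is 5 + 8·(-4) = -27.
The second coordinate repeats the cycle [8, -2, 5] with period 3; step 8 mod 3 = 2, giving 5.
The third coordinate changes by -5 each step, so at step 8 it is 6 + 8·(-5) = -34.

<-27, 5, -34>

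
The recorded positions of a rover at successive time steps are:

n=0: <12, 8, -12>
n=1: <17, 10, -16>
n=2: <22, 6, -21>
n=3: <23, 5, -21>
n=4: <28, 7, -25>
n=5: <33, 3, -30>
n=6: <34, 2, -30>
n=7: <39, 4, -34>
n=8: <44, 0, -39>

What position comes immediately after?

The moves between consecutive positions are <+5, +2, -4>, <+5, -4, -5>, <+1, -1, +0>, <+5, +2, -4>, <+5, -4, -5>, <+1, -1, +0>, <+5, +2, -4>, <+5, -4, -5>; they repeat the 3-cycle [<+5, +2, -4>, <+5, -4, -5>, <+1, -1, +0>].
step 9: apply <+1, -1, +0> → <45, -1, -39>

<45, -1, -39>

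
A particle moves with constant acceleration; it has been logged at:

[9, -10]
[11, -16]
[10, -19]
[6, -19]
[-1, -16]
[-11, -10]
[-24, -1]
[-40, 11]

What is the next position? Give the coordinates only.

Taking differences between consecutive positions: [+2, -6], [-1, -3], [-4, +0], [-7, +3], [-10, +6], [-13, +9], [-16, +12]. These grow by [-3, +3] each step.
step 8: [-40, 11] + [-19, +15] → [-59, 26]

[-59, 26]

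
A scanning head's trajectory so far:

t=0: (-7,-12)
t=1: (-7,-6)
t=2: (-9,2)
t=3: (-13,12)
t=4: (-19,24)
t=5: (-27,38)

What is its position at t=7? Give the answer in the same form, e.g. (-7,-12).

Successive displacements: (+0,+6), (-2,+8), (-4,+10), (-6,+12), (-8,+14) — each changes by (-2,+2).
step 6: (-27,38) + (-10,+16) → (-37,54)
step 7: (-37,54) + (-12,+18) → (-49,72)

(-49,72)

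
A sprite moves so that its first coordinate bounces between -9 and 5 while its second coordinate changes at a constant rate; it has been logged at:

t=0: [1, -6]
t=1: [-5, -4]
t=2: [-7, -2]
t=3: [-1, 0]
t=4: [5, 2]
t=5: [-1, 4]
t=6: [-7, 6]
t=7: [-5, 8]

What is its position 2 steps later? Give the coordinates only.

[3, 12]

The first coordinate travels 6 per step and bounces off the walls at -9 and 5.
  step 8: -5 → 1
  step 9: 1 → 3
The second coordinate changes by +2 each step: at step 9 it is 12.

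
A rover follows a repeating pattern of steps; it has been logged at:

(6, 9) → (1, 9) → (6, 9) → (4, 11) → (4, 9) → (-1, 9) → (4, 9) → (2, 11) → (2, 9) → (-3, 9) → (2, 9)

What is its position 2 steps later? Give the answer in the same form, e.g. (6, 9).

Differencing gives (-5, +0), (+5, +0), (-2, +2), (+0, -2), (-5, +0), (+5, +0), (-2, +2), (+0, -2), (-5, +0), (+5, +0). This is the pattern (-5, +0), (+5, +0), (-2, +2), (+0, -2) repeated.
step 11: apply (-2, +2) → (0, 11)
step 12: apply (+0, -2) → (0, 9)

(0, 9)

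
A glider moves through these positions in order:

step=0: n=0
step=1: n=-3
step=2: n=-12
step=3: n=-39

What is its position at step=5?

n=-363

The jumps are -3, -9, -27 — a geometric progression with ratio 3.
step 4: -39 − 81 → n=-120
step 5: -120 − 243 → n=-363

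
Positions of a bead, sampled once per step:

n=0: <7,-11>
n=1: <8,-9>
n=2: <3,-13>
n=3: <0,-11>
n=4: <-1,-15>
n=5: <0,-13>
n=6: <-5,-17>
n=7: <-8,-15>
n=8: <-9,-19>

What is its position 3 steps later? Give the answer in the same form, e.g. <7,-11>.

<-16,-19>

Differencing gives <+1,+2>, <-5,-4>, <-3,+2>, <-1,-4>, <+1,+2>, <-5,-4>, <-3,+2>, <-1,-4>. This is the pattern <+1,+2>, <-5,-4>, <-3,+2>, <-1,-4> repeated.
step 9: apply <+1,+2> → <-8,-17>
step 10: apply <-5,-4> → <-13,-21>
step 11: apply <-3,+2> → <-16,-19>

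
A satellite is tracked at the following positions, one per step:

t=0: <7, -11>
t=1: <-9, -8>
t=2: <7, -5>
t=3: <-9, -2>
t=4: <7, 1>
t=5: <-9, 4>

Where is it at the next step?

<7, 7>

First: cycles through 7, -9 every 2 steps. Step 6 lands at position 0 of the cycle → 7.
Second: linear, +3 per step → 7 at step 6.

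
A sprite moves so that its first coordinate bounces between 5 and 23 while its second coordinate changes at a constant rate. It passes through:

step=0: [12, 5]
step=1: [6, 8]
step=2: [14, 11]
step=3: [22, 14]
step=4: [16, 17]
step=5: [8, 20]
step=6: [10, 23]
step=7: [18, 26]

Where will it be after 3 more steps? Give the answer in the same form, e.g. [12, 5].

[6, 35]

The first coordinate travels 8 per step and bounces off the walls at 5 and 23.
  step 8: 18 → 20
  step 9: 20 → 12
  step 10: 12 → 6
The second coordinate changes by +3 each step: at step 10 it is 35.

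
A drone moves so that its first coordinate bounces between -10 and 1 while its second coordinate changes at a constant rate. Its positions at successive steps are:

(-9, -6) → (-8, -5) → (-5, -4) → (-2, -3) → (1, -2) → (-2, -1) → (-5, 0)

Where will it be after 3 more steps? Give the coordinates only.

The first coordinate travels 3 per step and bounces off the walls at -10 and 1.
  step 7: -5 → -8
  step 8: -8 → -9
  step 9: -9 → -6
The second coordinate changes by +1 each step: at step 9 it is 3.

(-6, 3)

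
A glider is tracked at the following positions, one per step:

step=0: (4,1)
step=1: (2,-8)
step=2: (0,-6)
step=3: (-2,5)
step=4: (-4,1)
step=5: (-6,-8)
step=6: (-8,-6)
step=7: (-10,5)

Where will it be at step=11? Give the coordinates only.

(-18,5)

First: linear, -2 per step → -18 at step 11.
Second: cycles through 1, -8, -6, 5 every 4 steps. Step 11 lands at position 3 of the cycle → 5.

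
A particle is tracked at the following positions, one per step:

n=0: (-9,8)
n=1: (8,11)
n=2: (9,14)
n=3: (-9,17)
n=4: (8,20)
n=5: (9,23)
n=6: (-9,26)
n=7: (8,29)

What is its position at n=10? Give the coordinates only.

(8,38)

The first coordinate repeats the cycle [-9, 8, 9] with period 3; step 10 mod 3 = 1, giving 8.
The second coordinate changes by +3 each step, so at step 10 it is 8 + 10·(3) = 38.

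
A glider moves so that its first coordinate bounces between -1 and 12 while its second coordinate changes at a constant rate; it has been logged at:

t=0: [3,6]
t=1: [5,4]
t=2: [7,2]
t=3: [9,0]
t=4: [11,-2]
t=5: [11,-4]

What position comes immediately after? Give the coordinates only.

[9,-6]

The first coordinate reflects between -1 and 12, moving 2 per step.
  step 6: 11 → 9
The second coordinate changes by -2 each step: at step 6 it is -6.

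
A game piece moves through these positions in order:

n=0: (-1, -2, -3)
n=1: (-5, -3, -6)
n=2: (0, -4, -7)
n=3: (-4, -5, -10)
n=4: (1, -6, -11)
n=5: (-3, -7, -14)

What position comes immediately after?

(2, -8, -15)

The moves between consecutive positions are (-4, -1, -3), (+5, -1, -1), (-4, -1, -3), (+5, -1, -1), (-4, -1, -3); they repeat the 2-cycle [(-4, -1, -3), (+5, -1, -1)].
step 6: apply (+5, -1, -1) → (2, -8, -15)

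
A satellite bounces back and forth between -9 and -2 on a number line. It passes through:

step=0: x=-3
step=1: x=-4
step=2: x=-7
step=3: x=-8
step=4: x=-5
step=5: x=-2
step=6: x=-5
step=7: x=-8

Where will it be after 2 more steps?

The value reflects between -9 and -2, moving 3 per step.
  step 8: -8 → -7
  step 9: -7 → -4

x=-4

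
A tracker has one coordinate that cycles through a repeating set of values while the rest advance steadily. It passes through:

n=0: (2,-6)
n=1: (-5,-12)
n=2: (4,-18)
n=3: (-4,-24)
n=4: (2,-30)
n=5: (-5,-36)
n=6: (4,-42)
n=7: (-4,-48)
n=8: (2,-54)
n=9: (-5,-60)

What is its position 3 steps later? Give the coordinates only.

The first coordinate repeats the cycle [2, -5, 4, -4] with period 4; step 12 mod 4 = 0, giving 2.
The second coordinate changes by -6 each step, so at step 12 it is -6 + 12·(-6) = -78.

(2,-78)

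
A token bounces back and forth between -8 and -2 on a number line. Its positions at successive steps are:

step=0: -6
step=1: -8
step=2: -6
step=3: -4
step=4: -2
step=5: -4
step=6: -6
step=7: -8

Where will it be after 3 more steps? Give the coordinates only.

The value travels 2 per step and bounces off the walls at -8 and -2.
  step 8: -8 → -6
  step 9: -6 → -4
  step 10: -4 → -2

-2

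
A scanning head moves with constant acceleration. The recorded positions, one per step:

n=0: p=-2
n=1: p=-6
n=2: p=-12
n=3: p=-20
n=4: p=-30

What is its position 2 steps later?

p=-56

Taking differences between consecutive positions: -4, -6, -8, -10. These grow by -2 each step.
step 5: -30 − 12 → p=-42
step 6: -42 − 14 → p=-56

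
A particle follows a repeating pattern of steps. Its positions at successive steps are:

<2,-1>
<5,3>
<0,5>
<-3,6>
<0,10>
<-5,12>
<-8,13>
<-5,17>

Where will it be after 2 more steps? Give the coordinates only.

<-13,20>

Differencing gives <+3,+4>, <-5,+2>, <-3,+1>, <+3,+4>, <-5,+2>, <-3,+1>, <+3,+4>. This is the pattern <+3,+4>, <-5,+2>, <-3,+1> repeated.
step 8: apply <-5,+2> → <-10,19>
step 9: apply <-3,+1> → <-13,20>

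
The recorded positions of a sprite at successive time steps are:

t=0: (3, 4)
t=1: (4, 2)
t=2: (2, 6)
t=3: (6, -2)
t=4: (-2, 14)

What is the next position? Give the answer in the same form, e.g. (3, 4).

The jumps are (+1, -2), (-2, +4), (+4, -8), (-8, +16) — a geometric progression with ratio -2.
step 5: (-2, 14) + (+16, -32) → (14, -18)

(14, -18)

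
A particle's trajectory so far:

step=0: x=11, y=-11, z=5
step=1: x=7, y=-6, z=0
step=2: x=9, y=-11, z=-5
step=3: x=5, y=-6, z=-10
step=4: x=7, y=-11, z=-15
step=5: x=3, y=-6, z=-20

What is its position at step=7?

x=1, y=-6, z=-30

Differencing gives (-4, +5, -5), (+2, -5, -5), (-4, +5, -5), (+2, -5, -5), (-4, +5, -5). This is the pattern (-4, +5, -5), (+2, -5, -5) repeated.
step 6: apply (+2, -5, -5) → x=5, y=-11, z=-25
step 7: apply (-4, +5, -5) → x=1, y=-6, z=-30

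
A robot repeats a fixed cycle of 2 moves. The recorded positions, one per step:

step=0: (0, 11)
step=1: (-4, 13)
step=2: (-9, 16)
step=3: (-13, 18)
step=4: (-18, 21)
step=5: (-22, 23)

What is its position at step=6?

Differencing gives (-4, +2), (-5, +3), (-4, +2), (-5, +3), (-4, +2). This is the pattern (-4, +2), (-5, +3) repeated.
step 6: apply (-5, +3) → (-27, 26)

(-27, 26)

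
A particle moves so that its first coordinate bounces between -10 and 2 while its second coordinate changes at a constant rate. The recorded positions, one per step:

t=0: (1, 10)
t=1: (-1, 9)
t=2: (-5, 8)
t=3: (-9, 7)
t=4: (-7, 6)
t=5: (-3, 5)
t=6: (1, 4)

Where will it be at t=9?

The first coordinate travels 4 per step and bounces off the walls at -10 and 2.
  step 7: 1 → -1
  step 8: -1 → -5
  step 9: -5 → -9
The second coordinate changes by -1 each step: at step 9 it is 1.

(-9, 1)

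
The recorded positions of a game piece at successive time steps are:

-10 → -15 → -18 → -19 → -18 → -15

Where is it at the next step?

Successive displacements: -5, -3, -1, +1, +3 — each changes by +2.
step 6: -15 + 5 → -10

-10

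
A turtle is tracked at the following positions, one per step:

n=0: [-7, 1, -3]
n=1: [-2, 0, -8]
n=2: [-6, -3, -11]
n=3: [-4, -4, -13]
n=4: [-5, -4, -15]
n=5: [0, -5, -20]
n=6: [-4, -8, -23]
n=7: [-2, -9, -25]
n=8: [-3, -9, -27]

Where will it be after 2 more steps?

[-2, -13, -35]

Differencing gives [+5, -1, -5], [-4, -3, -3], [+2, -1, -2], [-1, +0, -2], [+5, -1, -5], [-4, -3, -3], [+2, -1, -2], [-1, +0, -2]. This is the pattern [+5, -1, -5], [-4, -3, -3], [+2, -1, -2], [-1, +0, -2] repeated.
step 9: apply [+5, -1, -5] → [2, -10, -32]
step 10: apply [-4, -3, -3] → [-2, -13, -35]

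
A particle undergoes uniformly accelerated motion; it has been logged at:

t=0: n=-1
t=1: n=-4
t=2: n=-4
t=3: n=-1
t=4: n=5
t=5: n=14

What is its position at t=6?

Successive displacements: -3, +0, +3, +6, +9 — each changes by +3.
step 6: 14 + 12 → n=26

n=26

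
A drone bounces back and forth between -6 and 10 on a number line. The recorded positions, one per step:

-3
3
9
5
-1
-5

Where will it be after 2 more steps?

The value reflects between -6 and 10, moving 6 per step.
  step 6: -5 → 1
  step 7: 1 → 7

7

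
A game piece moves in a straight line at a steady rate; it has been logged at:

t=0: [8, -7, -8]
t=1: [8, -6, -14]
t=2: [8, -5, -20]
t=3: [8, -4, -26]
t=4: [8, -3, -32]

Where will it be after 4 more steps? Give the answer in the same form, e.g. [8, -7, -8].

Each step adds [+0, +1, -6] to the position.
step 5: [8, -3, -32] + [+0, +1, -6] → [8, -2, -38]
step 6: [8, -2, -38] + [+0, +1, -6] → [8, -1, -44]
step 7: [8, -1, -44] + [+0, +1, -6] → [8, 0, -50]
step 8: [8, 0, -50] + [+0, +1, -6] → [8, 1, -56]

[8, 1, -56]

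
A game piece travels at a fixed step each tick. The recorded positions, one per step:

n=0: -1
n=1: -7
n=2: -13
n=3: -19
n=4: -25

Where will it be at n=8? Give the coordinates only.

Constant displacement of -6 per step.
step 5: -25 − 6 → -31
step 6: -31 − 6 → -37
step 7: -37 − 6 → -43
step 8: -43 − 6 → -49

-49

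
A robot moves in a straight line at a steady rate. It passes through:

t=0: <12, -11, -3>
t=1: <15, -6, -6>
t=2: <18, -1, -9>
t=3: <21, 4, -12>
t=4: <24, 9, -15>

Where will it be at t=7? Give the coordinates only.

Each step adds <+3, +5, -3> to the position.
step 5: <24, 9, -15> + <+3, +5, -3> → <27, 14, -18>
step 6: <27, 14, -18> + <+3, +5, -3> → <30, 19, -21>
step 7: <30, 19, -21> + <+3, +5, -3> → <33, 24, -24>

<33, 24, -24>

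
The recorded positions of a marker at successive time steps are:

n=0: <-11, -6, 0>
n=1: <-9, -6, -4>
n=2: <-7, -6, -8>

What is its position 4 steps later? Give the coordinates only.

<1, -6, -24>

Constant displacement of <+2, +0, -4> per step.
step 3: <-7, -6, -8> + <+2, +0, -4> → <-5, -6, -12>
step 4: <-5, -6, -12> + <+2, +0, -4> → <-3, -6, -16>
step 5: <-3, -6, -16> + <+2, +0, -4> → <-1, -6, -20>
step 6: <-1, -6, -20> + <+2, +0, -4> → <1, -6, -24>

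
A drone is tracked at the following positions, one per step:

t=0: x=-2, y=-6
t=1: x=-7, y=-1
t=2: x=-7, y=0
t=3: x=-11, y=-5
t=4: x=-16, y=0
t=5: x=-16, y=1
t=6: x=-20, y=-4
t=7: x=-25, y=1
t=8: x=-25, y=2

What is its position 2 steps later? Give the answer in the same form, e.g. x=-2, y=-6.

The moves between consecutive positions are (-5, +5), (+0, +1), (-4, -5), (-5, +5), (+0, +1), (-4, -5), (-5, +5), (+0, +1); they repeat the 3-cycle [(-5, +5), (+0, +1), (-4, -5)].
step 9: apply (-4, -5) → x=-29, y=-3
step 10: apply (-5, +5) → x=-34, y=2

x=-34, y=2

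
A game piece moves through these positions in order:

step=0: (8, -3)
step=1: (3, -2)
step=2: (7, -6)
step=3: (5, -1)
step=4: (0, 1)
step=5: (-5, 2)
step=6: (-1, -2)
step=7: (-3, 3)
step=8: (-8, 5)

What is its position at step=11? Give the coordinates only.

Step-to-step displacements: (-5, +1), (+4, -4), (-2, +5), (-5, +2), (-5, +1), (+4, -4), (-2, +5), (-5, +2) — a repeating cycle of length 4.
step 9: apply (-5, +1) → (-13, 6)
step 10: apply (+4, -4) → (-9, 2)
step 11: apply (-2, +5) → (-11, 7)

(-11, 7)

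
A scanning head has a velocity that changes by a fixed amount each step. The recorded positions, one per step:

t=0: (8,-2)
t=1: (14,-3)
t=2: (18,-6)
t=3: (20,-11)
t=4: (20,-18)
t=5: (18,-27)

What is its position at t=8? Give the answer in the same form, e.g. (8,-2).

(0,-66)

Successive displacements: (+6,-1), (+4,-3), (+2,-5), (+0,-7), (-2,-9) — each changes by (-2,-2).
step 6: (18,-27) + (-4,-11) → (14,-38)
step 7: (14,-38) + (-6,-13) → (8,-51)
step 8: (8,-51) + (-8,-15) → (0,-66)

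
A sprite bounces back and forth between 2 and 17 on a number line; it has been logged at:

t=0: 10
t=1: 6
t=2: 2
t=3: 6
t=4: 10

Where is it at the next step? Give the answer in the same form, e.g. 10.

14

The value reflects between 2 and 17, moving 4 per step.
  step 5: 10 → 14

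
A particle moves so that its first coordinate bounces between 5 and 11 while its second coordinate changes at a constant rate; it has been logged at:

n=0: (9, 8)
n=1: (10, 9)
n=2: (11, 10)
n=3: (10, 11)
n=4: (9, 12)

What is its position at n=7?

The first coordinate reflects between 5 and 11, moving 1 per step.
  step 5: 9 → 8
  step 6: 8 → 7
  step 7: 7 → 6
The second coordinate changes by +1 each step: at step 7 it is 15.

(6, 15)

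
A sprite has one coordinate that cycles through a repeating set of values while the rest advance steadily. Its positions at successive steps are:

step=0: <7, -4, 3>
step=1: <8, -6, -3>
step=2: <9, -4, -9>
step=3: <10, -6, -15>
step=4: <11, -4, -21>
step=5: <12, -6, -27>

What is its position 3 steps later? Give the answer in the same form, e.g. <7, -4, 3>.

First: linear, +1 per step → 15 at step 8.
Second: cycles through -4, -6 every 2 steps. Step 8 lands at position 0 of the cycle → -4.
Third: linear, -6 per step → -45 at step 8.

<15, -4, -45>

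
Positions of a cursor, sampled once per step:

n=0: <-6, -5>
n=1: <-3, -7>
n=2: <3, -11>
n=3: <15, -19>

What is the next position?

Consecutive displacements <+3, -2>, <+6, -4>, <+12, -8> scale by a factor of 2 each step.
step 4: <15, -19> + <+24, -16> → <39, -35>

<39, -35>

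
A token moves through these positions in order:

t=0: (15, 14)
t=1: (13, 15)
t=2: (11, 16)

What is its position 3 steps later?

Each step adds (-2, +1) to the position.
step 3: (11, 16) + (-2, +1) → (9, 17)
step 4: (9, 17) + (-2, +1) → (7, 18)
step 5: (7, 18) + (-2, +1) → (5, 19)

(5, 19)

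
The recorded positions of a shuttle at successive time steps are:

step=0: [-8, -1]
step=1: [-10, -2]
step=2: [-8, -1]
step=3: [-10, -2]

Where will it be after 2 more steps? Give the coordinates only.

Consecutive displacements [-2, -1], [+2, +1], [-2, -1] scale by a factor of -1 each step.
step 4: [-10, -2] + [+2, +1] → [-8, -1]
step 5: [-8, -1] + [-2, -1] → [-10, -2]

[-10, -2]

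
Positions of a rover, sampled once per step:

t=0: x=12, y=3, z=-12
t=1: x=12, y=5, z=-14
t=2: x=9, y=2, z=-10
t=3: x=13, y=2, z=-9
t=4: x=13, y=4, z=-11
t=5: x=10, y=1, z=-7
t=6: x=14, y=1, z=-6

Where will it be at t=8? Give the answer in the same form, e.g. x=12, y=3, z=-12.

x=11, y=0, z=-4

Differencing gives (+0, +2, -2), (-3, -3, +4), (+4, +0, +1), (+0, +2, -2), (-3, -3, +4), (+4, +0, +1). This is the pattern (+0, +2, -2), (-3, -3, +4), (+4, +0, +1) repeated.
step 7: apply (+0, +2, -2) → x=14, y=3, z=-8
step 8: apply (-3, -3, +4) → x=11, y=0, z=-4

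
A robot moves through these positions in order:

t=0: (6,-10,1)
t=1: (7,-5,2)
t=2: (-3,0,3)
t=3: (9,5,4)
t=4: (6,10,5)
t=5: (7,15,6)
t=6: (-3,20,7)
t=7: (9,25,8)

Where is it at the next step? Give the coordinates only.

(6,30,9)

The first coordinate repeats the cycle [6, 7, -3, 9] with period 4; step 8 mod 4 = 0, giving 6.
The second coordinate changes by +5 each step, so at step 8 it is -10 + 8·(5) = 30.
The third coordinate changes by +1 each step, so at step 8 it is 1 + 8·(1) = 9.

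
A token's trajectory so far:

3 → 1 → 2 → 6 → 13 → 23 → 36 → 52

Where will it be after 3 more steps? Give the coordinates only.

118

First differences are -2, +1, +4, +7, +10, +13, +16; their common second difference is +3 (constant acceleration).
step 8: 52 + 19 → 71
step 9: 71 + 22 → 93
step 10: 93 + 25 → 118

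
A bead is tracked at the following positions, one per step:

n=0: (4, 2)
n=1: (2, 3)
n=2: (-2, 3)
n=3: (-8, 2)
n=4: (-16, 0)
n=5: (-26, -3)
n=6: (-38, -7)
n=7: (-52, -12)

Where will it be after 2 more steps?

First differences are (-2, +1), (-4, +0), (-6, -1), (-8, -2), (-10, -3), (-12, -4), (-14, -5); their common second difference is (-2, -1) (constant acceleration).
step 8: (-52, -12) + (-16, -6) → (-68, -18)
step 9: (-68, -18) + (-18, -7) → (-86, -25)

(-86, -25)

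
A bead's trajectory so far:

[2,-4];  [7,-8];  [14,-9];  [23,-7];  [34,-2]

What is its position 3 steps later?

[79,31]

Taking differences between consecutive positions: [+5,-4], [+7,-1], [+9,+2], [+11,+5]. These grow by [+2,+3] each step.
step 5: [34,-2] + [+13,+8] → [47,6]
step 6: [47,6] + [+15,+11] → [62,17]
step 7: [62,17] + [+17,+14] → [79,31]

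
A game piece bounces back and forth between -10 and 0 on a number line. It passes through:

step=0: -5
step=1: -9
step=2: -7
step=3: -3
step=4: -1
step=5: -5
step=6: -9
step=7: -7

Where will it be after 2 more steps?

-1

The value travels 4 per step and bounces off the walls at -10 and 0.
  step 8: -7 → -3
  step 9: -3 → -1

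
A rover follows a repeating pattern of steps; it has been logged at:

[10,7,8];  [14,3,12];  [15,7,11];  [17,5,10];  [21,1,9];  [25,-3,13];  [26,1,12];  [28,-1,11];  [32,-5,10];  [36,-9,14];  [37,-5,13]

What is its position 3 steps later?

The moves between consecutive positions are [+4,-4,+4], [+1,+4,-1], [+2,-2,-1], [+4,-4,-1], [+4,-4,+4], [+1,+4,-1], [+2,-2,-1], [+4,-4,-1], [+4,-4,+4], [+1,+4,-1]; they repeat the 4-cycle [[+4,-4,+4], [+1,+4,-1], [+2,-2,-1], [+4,-4,-1]].
step 11: apply [+2,-2,-1] → [39,-7,12]
step 12: apply [+4,-4,-1] → [43,-11,11]
step 13: apply [+4,-4,+4] → [47,-15,15]

[47,-15,15]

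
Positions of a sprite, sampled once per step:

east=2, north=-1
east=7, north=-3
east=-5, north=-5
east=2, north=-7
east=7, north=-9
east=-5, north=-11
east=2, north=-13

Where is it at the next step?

East: cycles through 2, 7, -5 every 3 steps. Step 7 lands at position 1 of the cycle → 7.
North: linear, -2 per step → -15 at step 7.

east=7, north=-15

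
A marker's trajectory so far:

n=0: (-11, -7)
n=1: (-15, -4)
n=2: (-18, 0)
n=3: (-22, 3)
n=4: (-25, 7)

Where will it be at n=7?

(-36, 17)

Differencing gives (-4, +3), (-3, +4), (-4, +3), (-3, +4). This is the pattern (-4, +3), (-3, +4) repeated.
step 5: apply (-4, +3) → (-29, 10)
step 6: apply (-3, +4) → (-32, 14)
step 7: apply (-4, +3) → (-36, 17)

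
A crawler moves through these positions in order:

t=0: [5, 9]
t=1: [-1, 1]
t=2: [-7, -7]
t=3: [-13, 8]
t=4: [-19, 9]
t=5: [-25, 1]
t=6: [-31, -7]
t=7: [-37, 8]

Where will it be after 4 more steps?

First: linear, -6 per step → -61 at step 11.
Second: cycles through 9, 1, -7, 8 every 4 steps. Step 11 lands at position 3 of the cycle → 8.

[-61, 8]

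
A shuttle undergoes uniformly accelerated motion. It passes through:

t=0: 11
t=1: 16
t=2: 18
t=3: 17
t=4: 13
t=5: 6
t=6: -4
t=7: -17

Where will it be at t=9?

-52

Successive displacements: +5, +2, -1, -4, -7, -10, -13 — each changes by -3.
step 8: -17 − 16 → -33
step 9: -33 − 19 → -52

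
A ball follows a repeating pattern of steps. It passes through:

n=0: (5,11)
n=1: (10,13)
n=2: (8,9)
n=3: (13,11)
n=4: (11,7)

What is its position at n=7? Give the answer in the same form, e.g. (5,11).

The moves between consecutive positions are (+5,+2), (-2,-4), (+5,+2), (-2,-4); they repeat the 2-cycle [(+5,+2), (-2,-4)].
step 5: apply (+5,+2) → (16,9)
step 6: apply (-2,-4) → (14,5)
step 7: apply (+5,+2) → (19,7)

(19,7)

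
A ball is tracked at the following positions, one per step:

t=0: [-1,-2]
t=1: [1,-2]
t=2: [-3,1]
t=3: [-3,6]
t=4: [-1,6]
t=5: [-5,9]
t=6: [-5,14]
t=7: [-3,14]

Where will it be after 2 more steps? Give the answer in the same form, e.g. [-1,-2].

Step-to-step displacements: [+2,+0], [-4,+3], [+0,+5], [+2,+0], [-4,+3], [+0,+5], [+2,+0] — a repeating cycle of length 3.
step 8: apply [-4,+3] → [-7,17]
step 9: apply [+0,+5] → [-7,22]

[-7,22]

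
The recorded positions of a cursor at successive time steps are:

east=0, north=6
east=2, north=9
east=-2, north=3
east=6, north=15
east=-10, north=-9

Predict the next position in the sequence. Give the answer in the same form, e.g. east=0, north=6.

The jumps are (+2, +3), (-4, -6), (+8, +12), (-16, -24) — a geometric progression with ratio -2.
step 5: east=-10, north=-9 + (+32, +48) → east=22, north=39

east=22, north=39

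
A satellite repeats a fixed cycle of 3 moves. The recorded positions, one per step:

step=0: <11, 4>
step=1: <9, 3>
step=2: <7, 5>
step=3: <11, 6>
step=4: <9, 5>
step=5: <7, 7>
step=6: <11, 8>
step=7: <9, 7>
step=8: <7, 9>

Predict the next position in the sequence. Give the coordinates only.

The moves between consecutive positions are <-2, -1>, <-2, +2>, <+4, +1>, <-2, -1>, <-2, +2>, <+4, +1>, <-2, -1>, <-2, +2>; they repeat the 3-cycle [<-2, -1>, <-2, +2>, <+4, +1>].
step 9: apply <+4, +1> → <11, 10>

<11, 10>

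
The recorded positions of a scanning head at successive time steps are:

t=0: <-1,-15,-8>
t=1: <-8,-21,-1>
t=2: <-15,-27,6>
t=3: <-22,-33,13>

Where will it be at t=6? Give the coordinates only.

Constant displacement of <-7,-6,+7> per step.
step 4: <-22,-33,13> + <-7,-6,+7> → <-29,-39,20>
step 5: <-29,-39,20> + <-7,-6,+7> → <-36,-45,27>
step 6: <-36,-45,27> + <-7,-6,+7> → <-43,-51,34>

<-43,-51,34>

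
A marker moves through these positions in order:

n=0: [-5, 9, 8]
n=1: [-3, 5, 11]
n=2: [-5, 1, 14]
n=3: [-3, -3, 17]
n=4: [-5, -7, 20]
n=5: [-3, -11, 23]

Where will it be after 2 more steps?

[-3, -19, 29]

First: cycles through -5, -3 every 2 steps. Step 7 lands at position 1 of the cycle → -3.
Second: linear, -4 per step → -19 at step 7.
Third: linear, +3 per step → 29 at step 7.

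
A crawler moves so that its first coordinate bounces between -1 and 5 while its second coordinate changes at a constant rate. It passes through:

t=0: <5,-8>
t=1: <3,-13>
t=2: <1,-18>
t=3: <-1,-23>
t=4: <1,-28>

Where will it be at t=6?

<5,-38>

The first coordinate travels 2 per step and bounces off the walls at -1 and 5.
  step 5: 1 → 3
  step 6: 3 → 5
The second coordinate changes by -5 each step: at step 6 it is -38.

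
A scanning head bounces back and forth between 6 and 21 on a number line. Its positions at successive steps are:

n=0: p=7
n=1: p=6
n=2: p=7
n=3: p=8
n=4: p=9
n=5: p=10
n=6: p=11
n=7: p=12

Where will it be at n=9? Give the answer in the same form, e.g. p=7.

p=14

The value travels 1 per step and bounces off the walls at 6 and 21.
  step 8: 12 → 13
  step 9: 13 → 14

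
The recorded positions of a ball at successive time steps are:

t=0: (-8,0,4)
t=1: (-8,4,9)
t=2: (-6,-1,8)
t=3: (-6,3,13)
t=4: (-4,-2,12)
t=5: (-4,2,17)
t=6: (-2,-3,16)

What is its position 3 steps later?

Step-to-step displacements: (+0,+4,+5), (+2,-5,-1), (+0,+4,+5), (+2,-5,-1), (+0,+4,+5), (+2,-5,-1) — a repeating cycle of length 2.
step 7: apply (+0,+4,+5) → (-2,1,21)
step 8: apply (+2,-5,-1) → (0,-4,20)
step 9: apply (+0,+4,+5) → (0,0,25)

(0,0,25)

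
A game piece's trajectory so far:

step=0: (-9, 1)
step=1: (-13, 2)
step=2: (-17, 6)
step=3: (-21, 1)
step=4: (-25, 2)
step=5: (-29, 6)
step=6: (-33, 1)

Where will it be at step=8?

The first coordinate changes by -4 each step, so at step 8 it is -9 + 8·(-4) = -41.
The second coordinate repeats the cycle [1, 2, 6] with period 3; step 8 mod 3 = 2, giving 6.

(-41, 6)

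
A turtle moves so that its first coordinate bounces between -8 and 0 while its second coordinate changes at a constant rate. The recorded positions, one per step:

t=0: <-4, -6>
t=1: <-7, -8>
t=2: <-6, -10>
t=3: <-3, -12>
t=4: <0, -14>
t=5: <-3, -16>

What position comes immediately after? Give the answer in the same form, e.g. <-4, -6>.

<-6, -18>

The first coordinate reflects between -8 and 0, moving 3 per step.
  step 6: -3 → -6
The second coordinate changes by -2 each step: at step 6 it is -18.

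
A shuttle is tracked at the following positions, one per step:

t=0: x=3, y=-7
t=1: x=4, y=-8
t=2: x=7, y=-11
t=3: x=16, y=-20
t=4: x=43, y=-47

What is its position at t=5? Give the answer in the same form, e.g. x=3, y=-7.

x=124, y=-128

Step-to-step displacements: (+1, -1), (+3, -3), (+9, -9), (+27, -27); each is 3× the previous.
step 5: x=43, y=-47 + (+81, -81) → x=124, y=-128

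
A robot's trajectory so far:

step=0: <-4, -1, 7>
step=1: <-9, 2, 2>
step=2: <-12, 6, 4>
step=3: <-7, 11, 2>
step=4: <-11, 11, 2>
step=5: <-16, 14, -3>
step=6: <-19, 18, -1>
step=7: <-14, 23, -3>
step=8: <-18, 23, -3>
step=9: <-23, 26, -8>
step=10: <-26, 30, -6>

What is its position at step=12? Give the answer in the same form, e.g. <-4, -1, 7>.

Differencing gives <-5, +3, -5>, <-3, +4, +2>, <+5, +5, -2>, <-4, +0, +0>, <-5, +3, -5>, <-3, +4, +2>, <+5, +5, -2>, <-4, +0, +0>, <-5, +3, -5>, <-3, +4, +2>. This is the pattern <-5, +3, -5>, <-3, +4, +2>, <+5, +5, -2>, <-4, +0, +0> repeated.
step 11: apply <+5, +5, -2> → <-21, 35, -8>
step 12: apply <-4, +0, +0> → <-25, 35, -8>

<-25, 35, -8>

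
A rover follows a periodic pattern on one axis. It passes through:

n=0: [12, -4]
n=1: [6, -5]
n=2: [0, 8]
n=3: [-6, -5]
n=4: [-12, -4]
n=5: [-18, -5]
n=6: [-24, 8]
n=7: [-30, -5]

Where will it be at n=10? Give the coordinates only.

[-48, 8]

First: linear, -6 per step → -48 at step 10.
Second: cycles through -4, -5, 8, -5 every 4 steps. Step 10 lands at position 2 of the cycle → 8.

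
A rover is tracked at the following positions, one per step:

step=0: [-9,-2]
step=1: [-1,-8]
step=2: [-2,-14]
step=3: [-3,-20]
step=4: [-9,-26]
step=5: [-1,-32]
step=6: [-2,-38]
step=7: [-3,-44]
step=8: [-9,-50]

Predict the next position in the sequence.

[-1,-56]

The first coordinate repeats the cycle [-9, -1, -2, -3] with period 4; step 9 mod 4 = 1, giving -1.
The second coordinate changes by -6 each step, so at step 9 it is -2 + 9·(-6) = -56.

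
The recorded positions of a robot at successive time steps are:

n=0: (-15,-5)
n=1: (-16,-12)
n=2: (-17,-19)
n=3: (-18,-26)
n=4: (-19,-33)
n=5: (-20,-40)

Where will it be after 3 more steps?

(-23,-61)

Each step adds (-1,-7) to the position.
step 6: (-20,-40) + (-1,-7) → (-21,-47)
step 7: (-21,-47) + (-1,-7) → (-22,-54)
step 8: (-22,-54) + (-1,-7) → (-23,-61)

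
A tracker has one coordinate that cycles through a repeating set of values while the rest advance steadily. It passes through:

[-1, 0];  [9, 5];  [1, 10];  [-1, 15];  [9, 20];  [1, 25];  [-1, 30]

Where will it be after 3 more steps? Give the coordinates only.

[-1, 45]

The first coordinate repeats the cycle [-1, 9, 1] with period 3; step 9 mod 3 = 0, giving -1.
The second coordinate changes by +5 each step, so at step 9 it is 0 + 9·(5) = 45.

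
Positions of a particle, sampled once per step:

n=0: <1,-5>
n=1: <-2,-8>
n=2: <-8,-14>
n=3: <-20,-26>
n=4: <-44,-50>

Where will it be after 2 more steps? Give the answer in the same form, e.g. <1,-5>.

<-188,-194>

Consecutive displacements <-3,-3>, <-6,-6>, <-12,-12>, <-24,-24> scale by a factor of 2 each step.
step 5: <-44,-50> + <-48,-48> → <-92,-98>
step 6: <-92,-98> + <-96,-96> → <-188,-194>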